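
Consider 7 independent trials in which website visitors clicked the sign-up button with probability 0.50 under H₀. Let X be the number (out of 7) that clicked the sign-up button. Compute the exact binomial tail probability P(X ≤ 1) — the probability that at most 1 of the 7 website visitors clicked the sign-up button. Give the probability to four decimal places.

P = 0.0625

X ~ Binomial(n=7, p=0.50).
P(X ≤ 1) = C(7,0)·0.50^0·0.50^7 + C(7,1)·0.50^1·0.50^6.
= 0.007812 + 0.054688 = 0.0625.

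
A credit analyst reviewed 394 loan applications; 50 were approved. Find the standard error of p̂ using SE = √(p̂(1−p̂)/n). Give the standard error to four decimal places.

Sample proportion p̂ = 50/394 = 0.12690.
p̂(1−p̂) = 0.110796.
SE = √(0.110796/394) = 0.0168.

SE = 0.0168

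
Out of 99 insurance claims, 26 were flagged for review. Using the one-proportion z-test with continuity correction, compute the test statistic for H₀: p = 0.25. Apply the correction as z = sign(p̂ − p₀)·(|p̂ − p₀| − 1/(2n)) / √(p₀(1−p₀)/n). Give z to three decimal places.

z = 0.174

The sample proportion is 26/99 = 0.26263. p̂ − p₀ = 0.012626.
1/(2n) = 0.005051.
Corrected numerator: |0.012626| − 0.005051 = 0.007575.
Null standard error: √(0.25·0.75/99) = √0.001893939 = 0.043519.
z = +0.007575/0.043519 = 0.174.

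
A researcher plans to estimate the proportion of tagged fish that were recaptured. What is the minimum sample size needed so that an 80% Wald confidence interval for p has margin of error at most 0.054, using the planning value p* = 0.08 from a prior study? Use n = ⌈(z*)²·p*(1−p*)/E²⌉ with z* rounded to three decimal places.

z* = 1.282 at the 80% level.
p*(1−p*) = 0.0736.
Required n before rounding: 1.643524 × 0.0736 / 0.054² = 41.483.
⌈41.483⌉ = 42.

n = 42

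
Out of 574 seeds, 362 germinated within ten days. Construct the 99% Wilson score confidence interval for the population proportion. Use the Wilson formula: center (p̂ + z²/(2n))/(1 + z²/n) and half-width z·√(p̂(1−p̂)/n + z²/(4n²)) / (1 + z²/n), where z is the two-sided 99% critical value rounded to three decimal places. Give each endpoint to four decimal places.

(0.5776, 0.6808)

Here p̂ = 362/574 = 0.63066 and z = 2.576 (z² = 6.635776).
1 + z²/n = 1.011561.
Adjusted center: (0.63066 + z²/(2n))/1.011561 = 0.62917.
Radicand: p̂(1−p̂)/n + z²/(4n²) = 0.000405797 + 0.000005035 = 0.000410832.
Half-width = 2.576·√0.000410832/1.011561 = 0.05162.
So the interval runs from 0.5776 to 0.6808.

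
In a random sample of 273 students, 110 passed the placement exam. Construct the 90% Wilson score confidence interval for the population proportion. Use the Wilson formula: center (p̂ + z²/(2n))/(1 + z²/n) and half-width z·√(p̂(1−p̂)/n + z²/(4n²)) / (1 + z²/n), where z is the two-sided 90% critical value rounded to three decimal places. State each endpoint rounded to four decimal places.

(0.3553, 0.4525)

Here p̂ = 110/273 = 0.40293 and z = 1.645 (z² = 2.706025).
Denominator 1 + z²/n = 1 + 2.706025/273 = 1.009912.
Center = (0.40293 + 0.004956)/1.009912 = 0.40388.
Radicand: p̂(1−p̂)/n + z²/(4n²) = 0.000881236 + 0.000009077 = 0.000890313.
Half-width = z·√(radicand)/denom = 1.645·0.029838/1.009912 = 0.04860.
So the interval runs from 0.3553 to 0.4525.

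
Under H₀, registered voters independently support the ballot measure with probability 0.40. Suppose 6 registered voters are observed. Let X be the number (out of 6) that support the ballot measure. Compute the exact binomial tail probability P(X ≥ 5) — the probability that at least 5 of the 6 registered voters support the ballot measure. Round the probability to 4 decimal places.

P = 0.0410

X ~ Binomial(n=6, p=0.40).
P(X ≥ 5) = C(6,5)·0.40^5·0.60^1 + C(6,6)·0.40^6·0.60^0.
= 0.036864 + 0.004096 = 0.0410.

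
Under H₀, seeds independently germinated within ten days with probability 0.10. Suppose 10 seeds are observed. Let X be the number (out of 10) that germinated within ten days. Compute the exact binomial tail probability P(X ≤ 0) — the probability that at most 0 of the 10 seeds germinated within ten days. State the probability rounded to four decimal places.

P = 0.3487

X is binomial with n = 10 and p = 0.10.
P(X ≤ 0) = C(10,0)·0.10^0·0.90^10.
= 0.348678 = 0.3487.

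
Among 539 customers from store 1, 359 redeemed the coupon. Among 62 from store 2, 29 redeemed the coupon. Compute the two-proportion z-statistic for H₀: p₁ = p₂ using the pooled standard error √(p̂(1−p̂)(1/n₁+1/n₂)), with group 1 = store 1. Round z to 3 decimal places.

z = 3.091

p̂₁ = 359/539 = 0.66605, p̂₂ = 29/62 = 0.46774.
Pooling: p̂ = 388/601 = 0.64559.
Pooled SE = √[0.2288034·0.01798432] ≈ 0.064147.
z = 0.19831/0.064147 = 3.091.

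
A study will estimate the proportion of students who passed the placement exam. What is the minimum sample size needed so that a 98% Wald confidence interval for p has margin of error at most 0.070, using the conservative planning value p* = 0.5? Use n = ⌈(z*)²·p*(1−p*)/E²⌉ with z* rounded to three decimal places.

The 98% critical value is z* = 2.326.
p*(1−p*) = 0.50·0.50 = 0.2500.
(z*)²·p*(1−p*)/E² = 5.410276·0.2500/0.004900 = 276.034.
⌈276.034⌉ = 277.

n = 277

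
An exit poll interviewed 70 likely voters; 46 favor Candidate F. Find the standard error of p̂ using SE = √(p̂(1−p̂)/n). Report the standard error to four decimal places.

p̂ = 46/70 = 0.65714.
p̂(1−p̂) = 0.65714·0.34286 = 0.225307.
Dividing by n and taking the root: √0.003218671 = 0.0567.

SE = 0.0567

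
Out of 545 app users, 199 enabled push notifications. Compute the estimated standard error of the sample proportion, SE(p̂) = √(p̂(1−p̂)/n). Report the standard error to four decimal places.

SE = 0.0206

The sample proportion is 199/545 = 0.36514.
p̂(1−p̂) = 0.231813.
Dividing by n and taking the root: √0.000425345 = 0.0206.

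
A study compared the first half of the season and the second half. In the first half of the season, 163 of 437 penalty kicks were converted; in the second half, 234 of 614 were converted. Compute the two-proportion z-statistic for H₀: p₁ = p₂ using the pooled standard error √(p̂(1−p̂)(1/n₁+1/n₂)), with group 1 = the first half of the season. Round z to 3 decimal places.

z = -0.267

p̂₁ = 163/437 = 0.37300, p̂₂ = 234/614 = 0.38111.
Pooling: p̂ = 397/1051 = 0.37774.
Pooled SE = √[0.2350514·0.00391699] ≈ 0.030343.
z = (p̂₁ − p̂₂)/SE = (0.37300 − 0.38111)/0.030343 = -0.00811/0.030343 = -0.267.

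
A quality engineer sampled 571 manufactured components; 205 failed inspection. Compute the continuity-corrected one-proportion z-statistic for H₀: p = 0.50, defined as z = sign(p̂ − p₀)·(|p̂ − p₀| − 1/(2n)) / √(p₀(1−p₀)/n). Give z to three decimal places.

z = -6.696

p̂ = 205/571 = 0.35902. p̂ − p₀ = -0.140981.
Continuity correction 1/(2n) = 1/1142 = 0.000876.
Corrected numerator: |-0.140981| − 0.000876 = 0.140105.
Under H₀, SE = √(p₀(1−p₀)/n) = √(0.50·0.50/571) = √0.000437828 = 0.020924.
z = −0.140105/0.020924 = -6.696.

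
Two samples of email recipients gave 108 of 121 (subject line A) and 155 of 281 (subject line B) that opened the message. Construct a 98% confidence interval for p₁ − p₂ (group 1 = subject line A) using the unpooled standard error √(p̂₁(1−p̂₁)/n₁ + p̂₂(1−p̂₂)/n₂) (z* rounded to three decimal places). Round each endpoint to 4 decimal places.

(0.2458, 0.4361)

p̂₁ = 0.89256, p̂₂ = 0.55160, so the observed difference is 0.34096.
Unpooled SE = √(p̂₁(1−p̂₁)/n₁ + p̂₂(1−p̂₂)/n₂) = √(0.000792521 + 0.000880204) = 0.040899.
For 98% confidence, z* = 2.326. Margin = 2.326·0.040899 = 0.09513.
Interval: 0.34096 ± 0.09513 → (0.2458, 0.4361).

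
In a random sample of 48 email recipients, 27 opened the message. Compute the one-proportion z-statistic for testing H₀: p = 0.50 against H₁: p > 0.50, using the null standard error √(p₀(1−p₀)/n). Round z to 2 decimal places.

z = 0.87

The sample proportion is 27/48 = 0.56250.
Under H₀, SE = √(p₀(1−p₀)/n) = √(0.50·0.50/48) = √0.005208333 = 0.072169.
z = (0.56250 − 0.50)/0.072169 = 0.06250/0.072169 = 0.87.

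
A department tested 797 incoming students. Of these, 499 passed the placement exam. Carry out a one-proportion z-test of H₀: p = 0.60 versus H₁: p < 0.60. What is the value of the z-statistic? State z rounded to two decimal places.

p̂ = 499/797 = 0.62610.
SE₀ = √(0.60·0.40/797) = 0.017353.
Test statistic: z = 0.02610/0.017353 = 1.50.

z = 1.50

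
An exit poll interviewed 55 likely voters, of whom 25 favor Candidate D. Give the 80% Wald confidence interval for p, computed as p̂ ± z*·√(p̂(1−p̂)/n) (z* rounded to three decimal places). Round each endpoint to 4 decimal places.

p̂ = 25/55 = 0.45455.
SE(p̂) = √(0.45455·0.54545/55) = 0.067141.
The 80% critical value is z* = 1.282.
Margin = 1.282·0.067141 = 0.08607.
CI: 0.45455 ± 0.08607 = (0.3685, 0.5406).

(0.3685, 0.5406)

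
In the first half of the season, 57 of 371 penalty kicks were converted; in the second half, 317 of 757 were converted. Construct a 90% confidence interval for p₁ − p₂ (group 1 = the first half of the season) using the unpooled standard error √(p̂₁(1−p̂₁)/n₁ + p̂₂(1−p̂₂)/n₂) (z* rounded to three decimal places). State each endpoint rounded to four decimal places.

(-0.3078, -0.2225)

p̂₁ = 0.15364, p̂₂ = 0.41876, so the observed difference is -0.26512.
SE = √(0.000350496 + 0.000321532) = √0.000672028 = 0.025923.
For 90% confidence, z* = 1.645. Margin = 1.645·0.025923 = 0.04264.
Interval: -0.26512 ± 0.04264 → (-0.3078, -0.2225).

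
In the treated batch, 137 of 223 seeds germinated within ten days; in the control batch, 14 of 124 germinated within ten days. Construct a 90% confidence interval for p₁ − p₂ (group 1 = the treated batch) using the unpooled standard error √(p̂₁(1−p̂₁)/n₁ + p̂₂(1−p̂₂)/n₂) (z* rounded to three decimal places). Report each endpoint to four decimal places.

p̂₁ = 137/223 = 0.61435, p̂₂ = 14/124 = 0.11290; p̂₁ − p̂₂ = 0.50145.
Unpooled SE = √(p̂₁(1−p̂₁)/n₁ + p̂₂(1−p̂₂)/n₂) = √(0.001062440 + 0.000807710) = 0.043245.
The 90% critical value is z* = 1.645. Margin = 1.645·0.043245 = 0.07114.
Interval: 0.50145 ± 0.07114 → (0.4303, 0.5726).

(0.4303, 0.5726)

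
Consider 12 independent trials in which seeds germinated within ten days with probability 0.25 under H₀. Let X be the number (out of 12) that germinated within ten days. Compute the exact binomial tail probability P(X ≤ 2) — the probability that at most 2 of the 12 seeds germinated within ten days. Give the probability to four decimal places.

X ~ Binomial(n=12, p=0.25).
P(X ≤ 2) = C(12,0)·0.25^0·0.75^12 + C(12,1)·0.25^1·0.75^11 + C(12,2)·0.25^2·0.75^10.
= 0.031676 + 0.126705 + 0.232293 = 0.3907.

P = 0.3907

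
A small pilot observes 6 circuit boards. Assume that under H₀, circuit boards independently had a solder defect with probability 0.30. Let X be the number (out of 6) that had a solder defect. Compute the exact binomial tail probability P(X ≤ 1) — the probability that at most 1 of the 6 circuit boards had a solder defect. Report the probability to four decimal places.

P = 0.4202

X ~ Binomial(n=6, p=0.30).
P(X ≤ 1) = C(6,0)·0.30^0·0.70^6 + C(6,1)·0.30^1·0.70^5.
= 0.117649 + 0.302526 = 0.4202.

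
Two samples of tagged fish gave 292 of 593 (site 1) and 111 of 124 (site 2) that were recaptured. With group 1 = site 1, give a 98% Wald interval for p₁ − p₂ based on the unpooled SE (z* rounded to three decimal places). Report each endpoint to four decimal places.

(-0.4826, -0.3229)

p̂₁ = 0.49241, p̂₂ = 0.89516, so the observed difference is -0.40275.
SE = √(0.000421488 + 0.000756835) = √0.001178323 = 0.034327.
For 98% confidence, z* = 2.326. Margin of error = 0.07984.
So the interval runs from -0.4826 to -0.3229.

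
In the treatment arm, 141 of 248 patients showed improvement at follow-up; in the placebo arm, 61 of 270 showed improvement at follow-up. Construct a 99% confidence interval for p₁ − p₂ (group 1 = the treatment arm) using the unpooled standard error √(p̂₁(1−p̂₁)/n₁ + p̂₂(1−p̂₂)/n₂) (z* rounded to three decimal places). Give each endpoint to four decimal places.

(0.2384, 0.4468)

p̂₁ = 0.56855, p̂₂ = 0.22593, so the observed difference is 0.34262.
Unpooled SE = √(p̂₁(1−p̂₁)/n₁ + p̂₂(1−p̂₂)/n₂) = √(0.000989117 + 0.000647716) = 0.040458.
z* = 2.576 at the 99% level. Margin of error = 0.10422.
CI: 0.34262 ± 0.10422 = (0.2384, 0.4468).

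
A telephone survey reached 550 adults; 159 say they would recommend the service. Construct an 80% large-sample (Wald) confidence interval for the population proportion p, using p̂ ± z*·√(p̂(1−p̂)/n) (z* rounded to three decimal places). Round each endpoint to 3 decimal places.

(0.264, 0.314)

Sample proportion p̂ = 159/550 = 0.28909.
SE = √(p̂(1−p̂)/n) = √(0.205517/550) = 0.019330.
The 80% critical value is z* = 1.282.
Margin = 1.282·0.019330 = 0.02478.
So the interval runs from 0.264 to 0.314.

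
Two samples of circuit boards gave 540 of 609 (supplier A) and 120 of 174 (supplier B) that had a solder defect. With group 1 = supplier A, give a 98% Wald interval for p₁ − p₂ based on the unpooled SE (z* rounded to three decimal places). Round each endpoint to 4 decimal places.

p̂₁ = 540/609 = 0.88670, p̂₂ = 120/174 = 0.68966; p̂₁ − p̂₂ = 0.19704.
Unpooled SE = √(p̂₁(1−p̂₁)/n₁ + p̂₂(1−p̂₂)/n₂) = √(0.000164965 + 0.001230063) = 0.037350.
For 98% confidence, z* = 2.326. Margin = 2.326·0.037350 = 0.08688.
CI: 0.19704 ± 0.08688 = (0.1102, 0.2839).

(0.1102, 0.2839)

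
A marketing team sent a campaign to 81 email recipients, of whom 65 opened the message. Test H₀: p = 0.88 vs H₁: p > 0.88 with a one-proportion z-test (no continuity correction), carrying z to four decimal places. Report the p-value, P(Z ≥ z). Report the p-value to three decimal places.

p̂ = 65/81 = 0.80247.
Null standard error: √(0.88·0.12/81) = √0.001303704 = 0.036107.
Test statistic (full precision, shown to 4 dp): z = (65/81 − 0.88)/SE₀ ≈ -2.1473.
From the standard normal, P(Z ≥ z) = 0.984.

p-value = 0.984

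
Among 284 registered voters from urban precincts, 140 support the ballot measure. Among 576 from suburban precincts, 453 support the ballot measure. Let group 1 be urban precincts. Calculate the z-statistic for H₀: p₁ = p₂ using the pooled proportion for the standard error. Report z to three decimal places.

p̂₁ = 140/284 = 0.49296, p̂₂ = 453/576 = 0.78646.
Pooling: p̂ = 593/860 = 0.68953.
Pooled SE = √[0.2140765·0.00525724] ≈ 0.033548.
z = -0.29350/0.033548 = -8.749.

z = -8.749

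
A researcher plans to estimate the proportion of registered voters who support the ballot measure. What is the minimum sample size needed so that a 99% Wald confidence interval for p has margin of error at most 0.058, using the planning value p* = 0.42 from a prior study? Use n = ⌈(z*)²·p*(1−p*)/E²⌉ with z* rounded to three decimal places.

n = 481

The 99% critical value is z* = 2.576.
p*(1−p*) = 0.2436.
Required n before rounding: 6.635776 × 0.2436 / 0.058² = 480.522.
Rounding up, n = 481.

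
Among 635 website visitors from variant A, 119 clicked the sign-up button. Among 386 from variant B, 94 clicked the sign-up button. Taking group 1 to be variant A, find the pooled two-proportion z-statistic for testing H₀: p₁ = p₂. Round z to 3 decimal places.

Sample proportions: p̂₁ = 119/635 = 0.18740 and p̂₂ = 94/386 = 0.24352.
Pooling: p̂ = 213/1021 = 0.20862.
Pooled SE = √[0.1650971·0.00416548] ≈ 0.026224.
z = -0.05612/0.026224 = -2.140.

z = -2.140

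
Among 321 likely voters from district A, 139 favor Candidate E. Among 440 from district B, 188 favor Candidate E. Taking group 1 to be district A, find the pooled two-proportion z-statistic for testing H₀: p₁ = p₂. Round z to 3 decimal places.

z = 0.158

p̂₁ = 139/321 = 0.43302, p̂₂ = 188/440 = 0.42727.
Pooled p̂ = (139+188)/(321+440) = 327/761 = 0.42970.
Pooled SE = √[0.2450576·0.00538799] ≈ 0.036337.
z = 0.00575/0.036337 = 0.158.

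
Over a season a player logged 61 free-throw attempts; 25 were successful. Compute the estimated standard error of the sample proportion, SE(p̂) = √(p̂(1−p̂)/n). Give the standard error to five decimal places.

The sample proportion is 25/61 = 0.40984.
p̂(1−p̂) = 0.241871.
SE = √(0.241871/61) = √0.003965098 = 0.06297.

SE = 0.06297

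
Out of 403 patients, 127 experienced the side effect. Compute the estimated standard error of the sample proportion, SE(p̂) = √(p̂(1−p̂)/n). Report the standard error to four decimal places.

SE = 0.0231

Sample proportion p̂ = 127/403 = 0.31514.
p̂(1−p̂) = 0.31514·0.68486 = 0.215827.
SE = √(0.215827/403) = √0.000535551 = 0.0231.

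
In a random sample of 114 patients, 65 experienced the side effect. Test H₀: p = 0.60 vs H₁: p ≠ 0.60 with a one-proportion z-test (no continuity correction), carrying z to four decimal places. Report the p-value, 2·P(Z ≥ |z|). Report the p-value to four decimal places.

p̂ = 65/114 = 0.57018.
Null standard error: √(0.60·0.40/114) = √0.002105263 = 0.045883.
z = (p̂ − p₀)/SE = (65/114 − 0.60)/0.045883 ≈ -0.6500.
p-value = 2·P(Z ≥ |z|) with z = -0.6500 → 0.5157.

p-value = 0.5157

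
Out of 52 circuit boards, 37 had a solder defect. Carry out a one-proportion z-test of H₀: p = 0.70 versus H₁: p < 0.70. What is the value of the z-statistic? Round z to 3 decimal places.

With x = 37 successes in n = 52, p̂ = 0.71154.
Under H₀, SE = √(p₀(1−p₀)/n) = √(0.70·0.30/52) = √0.004038462 = 0.063549.
Test statistic: z = 0.01154/0.063549 = 0.182.

z = 0.182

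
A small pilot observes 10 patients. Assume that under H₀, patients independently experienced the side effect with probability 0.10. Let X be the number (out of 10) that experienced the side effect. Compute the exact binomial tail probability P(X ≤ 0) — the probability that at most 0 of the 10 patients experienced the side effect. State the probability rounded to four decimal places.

P = 0.3487

X is binomial with n = 10 and p = 0.10.
P(X ≤ 0) = C(10,0)·0.10^0·0.90^10.
= 0.348678 = 0.3487.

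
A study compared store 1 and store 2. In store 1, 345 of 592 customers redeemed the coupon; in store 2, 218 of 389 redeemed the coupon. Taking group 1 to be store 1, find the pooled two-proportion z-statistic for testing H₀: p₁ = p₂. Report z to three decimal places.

p̂₁ = 345/592 = 0.58277, p̂₂ = 218/389 = 0.56041.
Pooled p̂ = (345+218)/(592+389) = 563/981 = 0.57390.
SE = √[p̂(1−p̂)(1/n₁+1/n₂)] = √[0.57390·0.42610·(1/592+1/389)] ≈ 0.032275.
z = (p̂₁ − p̂₂)/SE = (0.58277 − 0.56041)/0.032275 = 0.02236/0.032275 = 0.693.

z = 0.693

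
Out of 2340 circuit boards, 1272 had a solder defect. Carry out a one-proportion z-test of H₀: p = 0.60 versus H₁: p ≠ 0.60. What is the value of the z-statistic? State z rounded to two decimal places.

With x = 1272 successes in n = 2340, p̂ = 0.54359.
SE₀ = √(0.60·0.40/2340) = 0.010127.
Test statistic: z = -0.05641/0.010127 = -5.57.

z = -5.57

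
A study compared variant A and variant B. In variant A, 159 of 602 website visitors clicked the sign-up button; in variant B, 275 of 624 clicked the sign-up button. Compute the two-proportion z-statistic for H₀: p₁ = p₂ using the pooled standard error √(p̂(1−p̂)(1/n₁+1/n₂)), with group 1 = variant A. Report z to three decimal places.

z = -6.464

Sample proportions: p̂₁ = 159/602 = 0.26412 and p̂₂ = 275/624 = 0.44071.
Pooling: p̂ = 434/1226 = 0.35400.
SE = √[p̂(1−p̂)(1/n₁+1/n₂)] = √[0.35400·0.64600·(1/602+1/624)] ≈ 0.027319.
z = (p̂₁ − p̂₂)/SE = (0.26412 − 0.44071)/0.027319 = -0.17659/0.027319 = -6.464.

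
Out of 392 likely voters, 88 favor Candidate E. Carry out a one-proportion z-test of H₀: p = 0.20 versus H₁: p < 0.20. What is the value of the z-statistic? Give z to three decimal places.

Sample proportion p̂ = 88/392 = 0.22449.
Null standard error: √(0.20·0.80/392) = √0.000408163 = 0.020203.
z = (p̂ − p₀)/SE = (0.22449 − 0.20)/0.020203 = 1.212.

z = 1.212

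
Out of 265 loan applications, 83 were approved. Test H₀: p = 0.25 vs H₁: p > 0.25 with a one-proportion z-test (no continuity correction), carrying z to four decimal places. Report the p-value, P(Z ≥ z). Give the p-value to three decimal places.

p-value = 0.009

With x = 83 successes in n = 265, p̂ = 0.31321.
Under H₀, SE = √(p₀(1−p₀)/n) = √(0.25·0.75/265) = √0.000707547 = 0.026600.
z = (p̂ − p₀)/SE = (83/265 − 0.25)/0.026600 ≈ 2.3762.
From the standard normal, P(Z ≥ z) = 0.009.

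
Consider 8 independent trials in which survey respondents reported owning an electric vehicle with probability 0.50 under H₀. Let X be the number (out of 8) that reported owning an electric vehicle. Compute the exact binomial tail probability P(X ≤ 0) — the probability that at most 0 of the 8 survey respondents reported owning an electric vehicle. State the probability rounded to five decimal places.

P = 0.00391

X ~ Binomial(n=8, p=0.50).
P(X ≤ 0) = C(8,0)·0.50^0·0.50^8.
= 0.003906 = 0.00391.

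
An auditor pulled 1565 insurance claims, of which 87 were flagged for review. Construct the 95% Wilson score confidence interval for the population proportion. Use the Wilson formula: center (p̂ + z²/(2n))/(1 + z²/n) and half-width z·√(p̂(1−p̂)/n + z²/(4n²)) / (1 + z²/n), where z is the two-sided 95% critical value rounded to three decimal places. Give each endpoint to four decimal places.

(0.0453, 0.0681)

p̂ = 87/1565 = 0.05559; z = 1.960, so z² = 3.841600.
Denominator 1 + z²/n = 1 + 3.841600/1565 = 1.002455.
Adjusted center: (0.05559 + z²/(2n))/1.002455 = 0.05668.
Radicand: p̂(1−p̂)/n + z²/(4n²) = 0.000033547 + 0.000000392 = 0.000033939.
Half-width = z·√(radicand)/denom = 1.960·0.005826/1.002455 = 0.01139.
So the interval runs from 0.0453 to 0.0681.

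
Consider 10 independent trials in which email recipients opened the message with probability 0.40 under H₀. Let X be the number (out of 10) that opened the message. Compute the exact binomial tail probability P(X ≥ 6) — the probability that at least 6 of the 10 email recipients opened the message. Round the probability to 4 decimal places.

P = 0.1662

X is binomial with n = 10 and p = 0.40.
P(X ≥ 6) = Σ_{j=6}^{10} C(10,j)·0.40^j·0.60^{10−j}.
= 0.111477 + 0.042467 + 0.010617 + 0.001573 + 0.000105 = 0.1662.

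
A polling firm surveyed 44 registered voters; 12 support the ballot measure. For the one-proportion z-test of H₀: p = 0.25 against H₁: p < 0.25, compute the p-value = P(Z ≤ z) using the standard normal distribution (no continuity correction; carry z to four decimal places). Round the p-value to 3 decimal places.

With x = 12 successes in n = 44, p̂ = 0.27273.
Null standard error: √(0.25·0.75/44) = √0.004261364 = 0.065279.
Test statistic (full precision, shown to 4 dp): z = (12/44 − 0.25)/SE₀ ≈ 0.3482.
p-value = P(Z ≤ z) with z = 0.3482 → 0.636.

p-value = 0.636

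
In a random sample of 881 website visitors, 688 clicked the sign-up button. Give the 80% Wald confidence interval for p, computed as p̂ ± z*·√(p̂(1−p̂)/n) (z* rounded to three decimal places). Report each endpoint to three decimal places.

(0.763, 0.799)

The sample proportion is 688/881 = 0.78093.
SE = √(p̂(1−p̂)/n) = √(0.171078/881) = 0.013935.
The 80% critical value is z* = 1.282.
Margin = 1.282·0.013935 = 0.01786.
CI: 0.78093 ± 0.01786 = (0.763, 0.799).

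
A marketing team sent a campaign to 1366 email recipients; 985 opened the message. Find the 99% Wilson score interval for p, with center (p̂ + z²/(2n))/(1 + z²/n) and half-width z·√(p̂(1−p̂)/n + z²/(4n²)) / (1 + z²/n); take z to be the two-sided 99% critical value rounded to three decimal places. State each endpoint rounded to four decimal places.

p̂ = 985/1366 = 0.72108; z = 2.576, so z² = 6.635776.
Denominator 1 + z²/n = 1 + 6.635776/1366 = 1.004858.
Adjusted center: (0.72108 + z²/(2n))/1.004858 = 0.72001.
Radicand: p̂(1−p̂)/n + z²/(4n²) = 0.000147234 + 0.000000889 = 0.000148123.
Half-width = z·√(radicand)/denom = 2.576·0.012171/1.004858 = 0.03120.
CI: 0.72001 ± 0.03120 = (0.6888, 0.7512).

(0.6888, 0.7512)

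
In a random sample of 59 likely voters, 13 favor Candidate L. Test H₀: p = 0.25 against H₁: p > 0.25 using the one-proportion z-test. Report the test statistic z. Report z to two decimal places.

z = -0.53

p̂ = 13/59 = 0.22034.
Under H₀, SE = √(p₀(1−p₀)/n) = √(0.25·0.75/59) = √0.003177966 = 0.056373.
Test statistic: z = -0.02966/0.056373 = -0.53.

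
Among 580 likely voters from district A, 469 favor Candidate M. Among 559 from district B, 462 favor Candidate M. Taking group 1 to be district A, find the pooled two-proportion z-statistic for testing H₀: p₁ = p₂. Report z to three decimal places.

z = -0.780

Sample proportions: p̂₁ = 469/580 = 0.80862 and p̂₂ = 462/559 = 0.82648.
Pooled p̂ = (469+462)/(580+559) = 931/1139 = 0.81738.
Pooled SE = √[0.1492676·0.00351305] ≈ 0.022899.
z = -0.01786/0.022899 = -0.780.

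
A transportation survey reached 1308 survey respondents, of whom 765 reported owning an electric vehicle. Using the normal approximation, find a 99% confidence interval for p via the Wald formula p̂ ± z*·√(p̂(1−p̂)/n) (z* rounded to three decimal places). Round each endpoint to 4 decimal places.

(0.5498, 0.6200)

Sample proportion p̂ = 765/1308 = 0.58486.
SE = √(p̂(1−p̂)/n) = √(0.242798/1308) = 0.013624.
z* = 2.576 at the 99% level.
Margin = 2.576·0.013624 = 0.03510.
Interval: 0.58486 ± 0.03510 → (0.5498, 0.6200).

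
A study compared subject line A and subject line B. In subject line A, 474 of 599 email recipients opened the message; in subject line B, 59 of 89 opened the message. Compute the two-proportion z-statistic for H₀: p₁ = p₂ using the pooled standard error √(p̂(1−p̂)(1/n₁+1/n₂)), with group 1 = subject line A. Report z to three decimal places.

z = 2.705

Sample proportions: p̂₁ = 474/599 = 0.79132 and p̂₂ = 59/89 = 0.66292.
Pooled p̂ = (474+59)/(599+89) = 533/688 = 0.77471.
SE = √[p̂(1−p̂)(1/n₁+1/n₂)] = √[0.77471·0.22529·(1/599+1/89)] ≈ 0.047460.
z = (p̂₁ − p̂₂)/SE = (0.79132 − 0.66292)/0.047460 = 0.12840/0.047460 = 2.705.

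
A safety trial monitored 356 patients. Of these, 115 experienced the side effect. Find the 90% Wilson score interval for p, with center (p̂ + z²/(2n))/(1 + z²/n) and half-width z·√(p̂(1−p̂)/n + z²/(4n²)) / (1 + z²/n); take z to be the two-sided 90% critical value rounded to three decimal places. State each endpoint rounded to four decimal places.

p̂ = 115/356 = 0.32303; z = 1.645, so z² = 2.706025.
1 + z²/n = 1.007601.
Adjusted center: (0.32303 + z²/(2n))/1.007601 = 0.32437.
Radicand: p̂(1−p̂)/n + z²/(4n²) = 0.000614278 + 0.000005338 = 0.000619616.
Half-width = 1.645·√0.000619616/1.007601 = 0.04064.
Interval: 0.32437 ± 0.04064 → (0.2837, 0.3650).

(0.2837, 0.3650)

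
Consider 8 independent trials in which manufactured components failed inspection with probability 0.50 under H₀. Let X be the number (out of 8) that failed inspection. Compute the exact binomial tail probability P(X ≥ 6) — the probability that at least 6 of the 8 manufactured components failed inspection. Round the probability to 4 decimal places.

X is binomial with n = 8 and p = 0.50.
P(X ≥ 6) = C(8,6)·0.50^6·0.50^2 + C(8,7)·0.50^7·0.50^1 + C(8,8)·0.50^8·0.50^0.
= 0.109375 + 0.031250 + 0.003906 = 0.1445.

P = 0.1445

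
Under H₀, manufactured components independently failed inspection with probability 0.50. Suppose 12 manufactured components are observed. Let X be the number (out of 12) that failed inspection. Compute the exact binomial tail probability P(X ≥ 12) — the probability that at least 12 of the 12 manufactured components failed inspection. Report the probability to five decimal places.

X is binomial with n = 12 and p = 0.50.
P(X ≥ 12) = C(12,12)·0.50^12·0.50^0.
= 0.000244 = 0.00024.

P = 0.00024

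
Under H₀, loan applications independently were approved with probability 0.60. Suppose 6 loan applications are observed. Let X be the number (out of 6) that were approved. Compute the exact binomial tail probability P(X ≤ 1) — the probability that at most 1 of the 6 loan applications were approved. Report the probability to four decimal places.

P = 0.0410

X ~ Binomial(n=6, p=0.60).
P(X ≤ 1) = C(6,0)·0.60^0·0.40^6 + C(6,1)·0.60^1·0.40^5.
= 0.004096 + 0.036864 = 0.0410.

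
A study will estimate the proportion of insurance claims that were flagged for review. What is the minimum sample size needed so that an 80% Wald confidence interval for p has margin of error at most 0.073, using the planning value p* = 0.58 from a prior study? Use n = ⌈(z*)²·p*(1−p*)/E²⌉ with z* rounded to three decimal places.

n = 76

The 80% critical value is z* = 1.282.
p*(1−p*) = 0.2436.
Required n before rounding: 1.643524 × 0.2436 / 0.073² = 75.129.
⌈75.129⌉ = 76.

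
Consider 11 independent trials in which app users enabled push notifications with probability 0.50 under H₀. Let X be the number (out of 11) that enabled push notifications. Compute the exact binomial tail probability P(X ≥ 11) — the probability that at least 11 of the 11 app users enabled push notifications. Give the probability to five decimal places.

X ~ Binomial(n=11, p=0.50).
P(X ≥ 11) = C(11,11)·0.50^11·0.50^0.
= 0.000488 = 0.00049.

P = 0.00049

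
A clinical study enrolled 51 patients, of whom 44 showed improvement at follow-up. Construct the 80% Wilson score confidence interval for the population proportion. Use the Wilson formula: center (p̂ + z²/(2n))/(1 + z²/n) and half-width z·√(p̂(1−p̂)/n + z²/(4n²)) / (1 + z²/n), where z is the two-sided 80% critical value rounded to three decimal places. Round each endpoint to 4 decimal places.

(0.7896, 0.9133)

Here p̂ = 44/51 = 0.86275 and z = 1.282 (z² = 1.643524).
1 + z²/n = 1.032226.
Adjusted center: (0.86275 + z²/(2n))/1.032226 = 0.85142.
Radicand: p̂(1−p̂)/n + z²/(4n²) = 0.002321882 + 0.000157970 = 0.002479852.
Half-width = 1.282·√0.002479852/1.032226 = 0.06185.
So the interval runs from 0.7896 to 0.9133.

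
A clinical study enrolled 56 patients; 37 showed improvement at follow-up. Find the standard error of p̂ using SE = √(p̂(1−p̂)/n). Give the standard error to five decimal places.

With x = 37 successes in n = 56, p̂ = 0.66071.
p̂(1−p̂) = 0.224172.
Dividing by n and taking the root: √0.004003071 = 0.06327.

SE = 0.06327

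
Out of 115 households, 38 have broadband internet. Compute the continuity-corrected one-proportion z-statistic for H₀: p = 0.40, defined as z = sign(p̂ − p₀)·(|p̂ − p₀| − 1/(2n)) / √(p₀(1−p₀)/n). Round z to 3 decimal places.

z = -1.428

With x = 38 successes in n = 115, p̂ = 0.33043. p̂ − p₀ = -0.069565.
1/(2n) = 0.004348.
Corrected numerator: |-0.069565| − 0.004348 = 0.065217.
Null standard error: √(0.40·0.60/115) = √0.002086957 = 0.045683.
z = (−)0.065217/0.045683 = -1.428.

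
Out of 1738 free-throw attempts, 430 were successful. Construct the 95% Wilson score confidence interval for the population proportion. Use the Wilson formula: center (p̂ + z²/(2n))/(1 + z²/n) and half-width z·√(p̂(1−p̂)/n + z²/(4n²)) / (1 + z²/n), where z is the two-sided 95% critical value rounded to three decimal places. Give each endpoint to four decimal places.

(0.2277, 0.2682)

Here p̂ = 430/1738 = 0.24741 and z = 1.960 (z² = 3.841600).
Denominator 1 + z²/n = 1 + 3.841600/1738 = 1.002210.
Center = (0.24741 + 0.001105)/1.002210 = 0.24797.
Radicand: p̂(1−p̂)/n + z²/(4n²) = 0.000107134 + 0.000000318 = 0.000107452.
Half-width = z·√(radicand)/denom = 1.960·0.010366/1.002210 = 0.02027.
Interval: 0.24797 ± 0.02027 → (0.2277, 0.2682).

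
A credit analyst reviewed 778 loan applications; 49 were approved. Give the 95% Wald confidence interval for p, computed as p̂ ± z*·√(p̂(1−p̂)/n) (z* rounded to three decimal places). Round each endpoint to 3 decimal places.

(0.046, 0.080)

Sample proportion p̂ = 49/778 = 0.06298.
SE = √(p̂(1−p̂)/n) = √(0.059015/778) = 0.008709.
For 95% confidence, z* = 1.960.
Margin = 1.960·0.008709 = 0.01707.
CI: 0.06298 ± 0.01707 = (0.046, 0.080).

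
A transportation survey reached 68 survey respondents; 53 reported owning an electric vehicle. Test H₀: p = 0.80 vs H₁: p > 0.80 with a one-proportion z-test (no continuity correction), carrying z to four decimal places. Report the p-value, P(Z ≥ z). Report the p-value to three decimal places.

p-value = 0.664

The sample proportion is 53/68 = 0.77941.
Under H₀, SE = √(p₀(1−p₀)/n) = √(0.80·0.20/68) = √0.002352941 = 0.048507.
Test statistic (full precision, shown to 4 dp): z = (53/68 − 0.80)/SE₀ ≈ -0.4244.
From the standard normal, P(Z ≥ z) = 0.664.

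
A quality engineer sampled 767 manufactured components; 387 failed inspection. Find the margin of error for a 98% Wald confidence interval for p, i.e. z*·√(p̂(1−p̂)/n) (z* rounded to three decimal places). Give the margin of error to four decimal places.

The sample proportion is 387/767 = 0.50456.
SE(p̂) = √(0.50456·0.49544/767) = 0.018053.
The 98% critical value is z* = 2.326.
Margin of error = z*·SE = 2.326 × 0.018053 = 0.0420.

ME = 0.0420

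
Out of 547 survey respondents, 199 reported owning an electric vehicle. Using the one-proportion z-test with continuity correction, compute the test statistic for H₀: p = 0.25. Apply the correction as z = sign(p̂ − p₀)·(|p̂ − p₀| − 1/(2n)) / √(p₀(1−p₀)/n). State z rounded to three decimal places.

Sample proportion p̂ = 199/547 = 0.36380. p̂ − p₀ = 0.113803.
Continuity correction 1/(2n) = 1/1094 = 0.000914.
Corrected numerator: |0.113803| − 0.000914 = 0.112889.
Null standard error: √(0.25·0.75/547) = √0.000342779 = 0.018514.
z = +0.112889/0.018514 = 6.097.

z = 6.097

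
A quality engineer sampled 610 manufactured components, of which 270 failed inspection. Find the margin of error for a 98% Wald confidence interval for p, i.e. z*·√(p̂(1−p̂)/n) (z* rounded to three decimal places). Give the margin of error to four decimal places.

ME = 0.0468

With x = 270 successes in n = 610, p̂ = 0.44262.
SE(p̂) = √(0.44262·0.55738/610) = 0.020111.
The 98% critical value is z* = 2.326.
ME = 2.326·0.020111 = 0.0468.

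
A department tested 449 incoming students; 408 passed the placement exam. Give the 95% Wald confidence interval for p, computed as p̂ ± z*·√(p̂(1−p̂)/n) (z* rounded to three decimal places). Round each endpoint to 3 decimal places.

The sample proportion is 408/449 = 0.90869.
Standard error of p̂: √(0.082976/449) = √0.000184801 = 0.013594.
For 95% confidence, z* = 1.960.
Margin = 1.960·0.013594 = 0.02664.
Interval: 0.90869 ± 0.02664 → (0.882, 0.935).

(0.882, 0.935)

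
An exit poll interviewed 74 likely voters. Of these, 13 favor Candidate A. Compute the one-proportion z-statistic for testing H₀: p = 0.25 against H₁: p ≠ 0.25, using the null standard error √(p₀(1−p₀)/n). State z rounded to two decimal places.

z = -1.48

p̂ = 13/74 = 0.17568.
SE₀ = √(0.25·0.75/74) = 0.050337.
z = (0.17568 − 0.25)/0.050337 = -0.07432/0.050337 = -1.48.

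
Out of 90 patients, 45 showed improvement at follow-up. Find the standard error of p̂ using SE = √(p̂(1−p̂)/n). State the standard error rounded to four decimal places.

With x = 45 successes in n = 90, p̂ = 0.50000.
p̂(1−p̂) = 0.250000.
Dividing by n and taking the root: √0.002777778 = 0.0527.

SE = 0.0527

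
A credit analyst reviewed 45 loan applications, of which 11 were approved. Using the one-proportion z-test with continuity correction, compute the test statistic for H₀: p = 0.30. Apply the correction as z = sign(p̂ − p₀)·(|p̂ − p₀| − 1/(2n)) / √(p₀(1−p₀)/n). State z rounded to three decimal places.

z = -0.651

Sample proportion p̂ = 11/45 = 0.24444. p̂ − p₀ = -0.055556.
Continuity correction 1/(2n) = 1/90 = 0.011111.
Corrected numerator: |-0.055556| − 0.011111 = 0.044445.
Under H₀, SE = √(p₀(1−p₀)/n) = √(0.30·0.70/45) = √0.004666667 = 0.068313.
z = −0.044445/0.068313 = -0.651.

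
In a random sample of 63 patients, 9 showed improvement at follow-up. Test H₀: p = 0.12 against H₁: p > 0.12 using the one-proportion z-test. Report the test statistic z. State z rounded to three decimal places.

With x = 9 successes in n = 63, p̂ = 0.14286.
Null standard error: √(0.12·0.88/63) = √0.001676190 = 0.040941.
Test statistic: z = 0.02286/0.040941 = 0.558.

z = 0.558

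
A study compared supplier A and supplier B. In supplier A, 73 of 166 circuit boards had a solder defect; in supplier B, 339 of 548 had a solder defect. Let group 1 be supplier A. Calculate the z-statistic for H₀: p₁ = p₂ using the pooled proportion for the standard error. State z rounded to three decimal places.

Sample proportions: p̂₁ = 73/166 = 0.43976 and p̂₂ = 339/548 = 0.61861.
Pooling: p̂ = 412/714 = 0.57703.
Pooled SE = √[0.2440663·0.00784891] ≈ 0.043768.
z = -0.17885/0.043768 = -4.086.

z = -4.086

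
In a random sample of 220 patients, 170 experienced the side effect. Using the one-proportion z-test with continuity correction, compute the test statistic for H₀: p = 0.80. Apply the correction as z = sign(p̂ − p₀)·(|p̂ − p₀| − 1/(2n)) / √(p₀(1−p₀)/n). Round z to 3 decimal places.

z = -0.927

p̂ = 170/220 = 0.77273. p̂ − p₀ = -0.027273.
Continuity correction 1/(2n) = 1/440 = 0.002273.
Corrected numerator: |-0.027273| − 0.002273 = 0.025000.
SE₀ = √(0.80·0.20/220) = 0.026968.
z = −0.025000/0.026968 = -0.927.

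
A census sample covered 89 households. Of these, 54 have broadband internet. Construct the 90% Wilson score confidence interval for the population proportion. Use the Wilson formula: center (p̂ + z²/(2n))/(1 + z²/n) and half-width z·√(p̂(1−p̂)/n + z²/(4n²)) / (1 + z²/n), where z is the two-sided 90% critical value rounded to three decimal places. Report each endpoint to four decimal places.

Here p̂ = 54/89 = 0.60674 and z = 1.645 (z² = 2.706025).
Denominator 1 + z²/n = 1 + 2.706025/89 = 1.030405.
Center = (0.60674 + 0.015202)/1.030405 = 0.60359.
Radicand: p̂(1−p̂)/n + z²/(4n²) = 0.002680969 + 0.000085407 = 0.002766376.
Half-width = z·√(radicand)/denom = 1.645·0.052596/1.030405 = 0.08397.
Interval: 0.60359 ± 0.08397 → (0.5196, 0.6876).

(0.5196, 0.6876)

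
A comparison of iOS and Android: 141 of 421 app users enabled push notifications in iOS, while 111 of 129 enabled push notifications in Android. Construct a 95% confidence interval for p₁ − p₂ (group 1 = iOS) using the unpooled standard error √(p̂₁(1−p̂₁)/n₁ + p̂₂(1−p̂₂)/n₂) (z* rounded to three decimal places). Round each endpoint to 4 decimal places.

p̂₁ = 141/421 = 0.33492, p̂₂ = 111/129 = 0.86047; p̂₁ − p̂₂ = -0.52555.
SE = √(0.000529092 + 0.000930736) = √0.001459828 = 0.038208.
The 95% critical value is z* = 1.960. Margin of error = 0.07489.
Interval: -0.52555 ± 0.07489 → (-0.6004, -0.4507).

(-0.6004, -0.4507)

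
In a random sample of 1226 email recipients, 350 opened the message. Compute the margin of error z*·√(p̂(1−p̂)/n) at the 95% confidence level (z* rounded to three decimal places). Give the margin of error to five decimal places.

ME = 0.02528

p̂ = 350/1226 = 0.28548.
SE(p̂) = √(0.28548·0.71452/1226) = 0.012899.
z* = 1.960 at the 95% level.
So ME = 0.02528.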